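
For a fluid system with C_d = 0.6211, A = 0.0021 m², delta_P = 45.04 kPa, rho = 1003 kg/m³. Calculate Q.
Formula: Q = C_d A \sqrt{\frac{2 \Delta P}{\rho}}
Q = 0.6211·0.0021·√(2·(45.04·1000)/1003)·1000 = 12.36 L/s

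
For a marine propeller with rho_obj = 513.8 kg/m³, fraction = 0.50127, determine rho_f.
Formula: f_{sub} = \frac{\rho_{obj}}{\rho_f}
Substituting knowns: 0.50127 = 513.8/rho_f
Solving for rho_f: rho_f = 513.8/0.50127 = 1025 kg/m³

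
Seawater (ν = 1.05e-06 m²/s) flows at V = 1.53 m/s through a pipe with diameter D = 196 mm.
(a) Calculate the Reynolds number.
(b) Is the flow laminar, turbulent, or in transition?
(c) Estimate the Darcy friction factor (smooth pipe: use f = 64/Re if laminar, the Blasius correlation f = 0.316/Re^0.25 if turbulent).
(a) Re = V·D/ν = 1.53·0.196/1.05e-06 = 285600
(b) Flow regime: turbulent (Re > 4000)
(c) Friction factor: f = 0.316/Re^0.25 = 0.316/285600^0.25 = 0.01367 (Blasius is strictly valid for Re ≲ 1e5; used here as the smooth-pipe estimate the problem specifies)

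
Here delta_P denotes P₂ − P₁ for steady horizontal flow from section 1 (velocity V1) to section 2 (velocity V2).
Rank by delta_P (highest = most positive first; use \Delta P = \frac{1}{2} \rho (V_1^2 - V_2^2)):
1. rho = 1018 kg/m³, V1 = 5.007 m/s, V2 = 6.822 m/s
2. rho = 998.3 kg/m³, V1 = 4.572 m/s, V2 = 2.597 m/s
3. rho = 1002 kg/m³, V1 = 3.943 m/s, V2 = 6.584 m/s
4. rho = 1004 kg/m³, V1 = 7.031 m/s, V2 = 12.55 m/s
Case 1: delta_P = -10.93 kPa
Case 2: delta_P = 7.067 kPa
Case 3: delta_P = -13.93 kPa
Case 4: delta_P = -54.25 kPa
Ranking (highest first): 2, 1, 3, 4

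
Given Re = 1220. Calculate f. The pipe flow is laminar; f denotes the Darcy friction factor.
Formula: f = \frac{64}{Re}
f = 64/1220 = 0.05246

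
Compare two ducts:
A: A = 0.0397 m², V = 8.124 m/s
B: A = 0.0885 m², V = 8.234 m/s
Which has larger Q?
Q(A) = 322.5 L/s, Q(B) = 728.7 L/s. Answer: B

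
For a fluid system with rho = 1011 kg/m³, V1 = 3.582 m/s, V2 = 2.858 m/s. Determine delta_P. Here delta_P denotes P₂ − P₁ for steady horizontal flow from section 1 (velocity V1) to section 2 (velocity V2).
Formula: \Delta P = \frac{1}{2} \rho (V_1^2 - V_2^2)
delta_P = 0.5·1011·(3.582² − 2.858²)/1000 = 2.357 kPa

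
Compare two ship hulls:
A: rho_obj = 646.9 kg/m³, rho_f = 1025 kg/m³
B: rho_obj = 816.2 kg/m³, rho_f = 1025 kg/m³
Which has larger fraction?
fraction(A) = 0.6311, fraction(B) = 0.7963. Answer: B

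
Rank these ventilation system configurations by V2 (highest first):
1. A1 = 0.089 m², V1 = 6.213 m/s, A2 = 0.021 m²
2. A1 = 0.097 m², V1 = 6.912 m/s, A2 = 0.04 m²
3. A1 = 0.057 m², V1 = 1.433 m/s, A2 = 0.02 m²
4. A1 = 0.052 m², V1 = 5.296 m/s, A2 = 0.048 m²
Case 1: V2 = 26.33 m/s
Case 2: V2 = 16.76 m/s
Case 3: V2 = 4.084 m/s
Case 4: V2 = 5.737 m/s
Ranking (highest first): 1, 2, 4, 3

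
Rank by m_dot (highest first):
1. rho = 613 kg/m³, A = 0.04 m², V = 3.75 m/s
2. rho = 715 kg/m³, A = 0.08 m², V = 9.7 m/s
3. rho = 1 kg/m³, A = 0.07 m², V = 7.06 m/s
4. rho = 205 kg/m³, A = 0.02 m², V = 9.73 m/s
Case 1: m_dot = 91.95 kg/s
Case 2: m_dot = 554.8 kg/s
Case 3: m_dot = 0.4942 kg/s
Case 4: m_dot = 39.89 kg/s
Ranking (highest first): 2, 1, 4, 3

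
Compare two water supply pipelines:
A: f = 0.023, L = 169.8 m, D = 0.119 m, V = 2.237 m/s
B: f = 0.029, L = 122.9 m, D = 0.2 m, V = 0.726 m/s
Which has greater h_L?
h_L(A) = 8.371 m, h_L(B) = 0.4787 m. Answer: A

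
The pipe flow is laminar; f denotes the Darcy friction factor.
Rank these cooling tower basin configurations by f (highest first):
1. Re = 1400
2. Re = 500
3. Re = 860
Case 1: f = 0.04571
Case 2: f = 0.128
Case 3: f = 0.07442
Ranking (highest first): 2, 3, 1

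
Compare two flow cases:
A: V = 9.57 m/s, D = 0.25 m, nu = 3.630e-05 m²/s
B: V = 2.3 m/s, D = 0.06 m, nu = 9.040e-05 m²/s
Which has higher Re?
Re(A) = 65909, Re(B) = 1527. Answer: A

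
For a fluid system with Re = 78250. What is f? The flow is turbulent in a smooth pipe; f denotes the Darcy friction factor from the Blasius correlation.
Formula: f = \frac{0.316}{Re^{0.25}}
f = 0.316/78250^0.25 = 0.01889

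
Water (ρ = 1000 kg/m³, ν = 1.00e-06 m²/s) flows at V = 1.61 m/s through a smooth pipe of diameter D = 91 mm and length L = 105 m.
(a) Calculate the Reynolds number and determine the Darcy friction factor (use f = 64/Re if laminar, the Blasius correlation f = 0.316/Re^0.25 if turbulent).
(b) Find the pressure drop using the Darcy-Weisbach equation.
(a) Re = V·D/ν = 1.61·0.091/1.00e-06 = 146510 → turbulent (Re > 4000); f = 0.316/Re^0.25 = 0.316/146510^0.25 = 0.016152 (Blasius is strictly valid for Re ≲ 1e5; used here as the smooth-pipe estimate the problem specifies)
(b) Darcy-Weisbach: ΔP = f·(L/D)·½ρV²/1000 = 0.016152·(105/0.091)·½·1000·1.61²/1000 = 24.15 kPa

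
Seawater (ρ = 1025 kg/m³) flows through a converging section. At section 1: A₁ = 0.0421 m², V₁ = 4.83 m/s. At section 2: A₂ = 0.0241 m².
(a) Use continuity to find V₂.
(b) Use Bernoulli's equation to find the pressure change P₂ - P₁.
(a) Continuity: A₁V₁=A₂V₂ -> V₂=A₁V₁/A₂=0.0421*4.83/0.0241=8.44 m/s
(b) Bernoulli: P₂-P₁=0.5*rho*(V₁^2-V₂^2)/1000=0.5*1025*(4.83^2-8.44^2)/1000=-24.55 kPa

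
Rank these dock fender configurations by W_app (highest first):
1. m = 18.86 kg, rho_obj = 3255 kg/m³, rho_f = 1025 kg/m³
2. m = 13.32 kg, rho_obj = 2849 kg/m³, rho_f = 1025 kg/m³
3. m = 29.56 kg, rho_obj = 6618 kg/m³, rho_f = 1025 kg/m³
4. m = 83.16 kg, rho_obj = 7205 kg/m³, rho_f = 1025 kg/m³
Case 1: W_app = 126.8 N
Case 2: W_app = 83.66 N
Case 3: W_app = 245.1 N
Case 4: W_app = 699.7 N
Ranking (highest first): 4, 3, 1, 2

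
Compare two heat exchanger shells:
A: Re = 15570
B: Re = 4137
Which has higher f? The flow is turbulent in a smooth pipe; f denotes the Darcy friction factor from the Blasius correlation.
f(A) = 0.02829, f(B) = 0.0394. Answer: B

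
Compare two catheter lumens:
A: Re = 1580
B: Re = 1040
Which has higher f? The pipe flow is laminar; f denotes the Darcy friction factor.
f(A) = 0.04051, f(B) = 0.06154. Answer: B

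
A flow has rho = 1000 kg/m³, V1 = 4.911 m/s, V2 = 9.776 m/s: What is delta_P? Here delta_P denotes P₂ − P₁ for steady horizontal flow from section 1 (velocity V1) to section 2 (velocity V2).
Formula: \Delta P = \frac{1}{2} \rho (V_1^2 - V_2^2)
delta_P = 0.5·1000·(4.911² − 9.776²)/1000 = -35.73 kPa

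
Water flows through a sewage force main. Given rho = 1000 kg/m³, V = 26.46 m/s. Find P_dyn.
Formula: P_{dyn} = \frac{1}{2} \rho V^2
P_dyn = 0.5·1000·26.46²/1000 = 350.1 kPa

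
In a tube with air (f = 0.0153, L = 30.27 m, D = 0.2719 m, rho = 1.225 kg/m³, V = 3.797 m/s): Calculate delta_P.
Formula: \Delta P = f \frac{L}{D} \frac{\rho V^2}{2}
delta_P = 0.0153·(30.27/0.2719)·0.5·1.225·3.797²/1000 = 0.01504 kPa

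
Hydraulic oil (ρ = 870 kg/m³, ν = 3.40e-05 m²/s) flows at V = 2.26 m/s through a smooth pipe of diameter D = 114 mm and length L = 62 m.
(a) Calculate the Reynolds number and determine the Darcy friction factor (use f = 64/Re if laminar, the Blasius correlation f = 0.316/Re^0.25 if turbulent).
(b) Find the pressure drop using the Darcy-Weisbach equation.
(a) Re = V·D/ν = 2.26·0.114/3.40e-05 = 7577.6 → turbulent (Re > 4000); f = 0.316/Re^0.25 = 0.316/7577.6^0.25 = 0.033869
(b) Darcy-Weisbach: ΔP = f·(L/D)·½ρV²/1000 = 0.033869·(62/0.114)·½·870·2.26²/1000 = 40.93 kPa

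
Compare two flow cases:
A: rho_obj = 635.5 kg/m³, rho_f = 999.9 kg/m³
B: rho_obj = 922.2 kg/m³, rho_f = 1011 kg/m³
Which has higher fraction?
fraction(A) = 0.6356, fraction(B) = 0.9122. Answer: B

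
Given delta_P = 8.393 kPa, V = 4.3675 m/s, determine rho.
Formula: V = \sqrt{\frac{2 \Delta P}{\rho}}
Substituting knowns: 4.3675 = √(2·(8.393·1000)/rho)
Solving for rho: rho = 2·(8.393·1000)/4.3675² = 880 kg/m³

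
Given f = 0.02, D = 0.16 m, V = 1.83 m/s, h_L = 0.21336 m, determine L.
Formula: h_L = f \frac{L}{D} \frac{V^2}{2g}
Substituting knowns: 0.21336 = 0.02·(L/0.16)·1.83²/(2·9.81)
Solving for L: L = 0.21336·2·9.81·0.16/(0.02·1.83²) = 10 m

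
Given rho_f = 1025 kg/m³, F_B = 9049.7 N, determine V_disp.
Formula: F_B = \rho_f g V_{disp}
Substituting knowns: 9049.7 = 1025·9.81·V_disp
Solving for V_disp: V_disp = 9049.7/(1025·9.81) = 0.9 m³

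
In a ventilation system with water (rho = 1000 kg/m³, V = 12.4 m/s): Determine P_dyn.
Formula: P_{dyn} = \frac{1}{2} \rho V^2
P_dyn = 0.5·1000·12.4²/1000 = 76.88 kPa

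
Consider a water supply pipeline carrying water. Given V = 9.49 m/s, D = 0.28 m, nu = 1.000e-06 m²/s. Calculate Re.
Formula: Re = \frac{V D}{\nu}
Re = 9.49·0.28/1.000e-06 = 2.657e+06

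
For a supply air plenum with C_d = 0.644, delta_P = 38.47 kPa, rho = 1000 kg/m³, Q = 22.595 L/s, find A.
Formula: Q = C_d A \sqrt{\frac{2 \Delta P}{\rho}}
Substituting knowns: 22.595 = 0.644·A·√(2·(38.47·1000)/1000)·1000
Solving for A: A = (22.595/1000)/(0.644·√(2·(38.47·1000)/1000)) = 0.004 m²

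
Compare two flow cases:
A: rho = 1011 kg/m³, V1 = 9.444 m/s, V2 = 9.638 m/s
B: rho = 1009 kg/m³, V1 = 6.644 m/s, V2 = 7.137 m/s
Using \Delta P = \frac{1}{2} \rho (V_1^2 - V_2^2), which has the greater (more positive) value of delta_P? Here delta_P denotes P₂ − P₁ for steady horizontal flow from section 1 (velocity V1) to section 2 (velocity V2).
delta_P(A) = -1.871 kPa, delta_P(B) = -3.428 kPa. Answer: A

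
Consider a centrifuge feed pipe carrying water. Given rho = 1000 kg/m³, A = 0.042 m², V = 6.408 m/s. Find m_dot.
Formula: \dot{m} = \rho A V
m_dot = 1000·0.042·6.408 = 269.1 kg/s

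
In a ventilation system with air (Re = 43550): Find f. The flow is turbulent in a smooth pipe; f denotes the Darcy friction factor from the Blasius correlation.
Formula: f = \frac{0.316}{Re^{0.25}}
f = 0.316/43550^0.25 = 0.02187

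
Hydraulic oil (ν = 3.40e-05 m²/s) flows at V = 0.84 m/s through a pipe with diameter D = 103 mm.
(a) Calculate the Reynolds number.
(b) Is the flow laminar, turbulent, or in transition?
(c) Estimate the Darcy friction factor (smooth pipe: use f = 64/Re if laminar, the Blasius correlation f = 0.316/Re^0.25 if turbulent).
(a) Re = V·D/ν = 0.84·0.103/3.40e-05 = 2544.7
(b) Flow regime: transition (2300 ≤ Re ≤ 4000)
(c) Friction factor: f ≈ 0.04 (transitional regime, no simple correlation)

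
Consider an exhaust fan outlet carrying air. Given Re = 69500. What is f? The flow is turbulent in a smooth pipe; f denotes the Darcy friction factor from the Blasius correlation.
Formula: f = \frac{0.316}{Re^{0.25}}
f = 0.316/69500^0.25 = 0.01946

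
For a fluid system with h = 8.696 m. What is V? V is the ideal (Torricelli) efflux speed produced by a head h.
Formula: V = \sqrt{2 g h}
V = √(2·9.81·8.696) = 13.06 m/s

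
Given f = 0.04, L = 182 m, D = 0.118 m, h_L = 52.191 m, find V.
Formula: h_L = f \frac{L}{D} \frac{V^2}{2g}
Substituting knowns: 52.191 = 0.04·(182/0.118)·V²/(2·9.81)
Solving for V: V = √(52.191·2·9.81/(0.04·(182/0.118))) = 4.074 m/s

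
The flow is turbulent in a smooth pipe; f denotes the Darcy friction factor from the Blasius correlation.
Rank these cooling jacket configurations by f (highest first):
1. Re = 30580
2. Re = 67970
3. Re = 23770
Case 1: f = 0.0239
Case 2: f = 0.01957
Case 3: f = 0.02545
Ranking (highest first): 3, 1, 2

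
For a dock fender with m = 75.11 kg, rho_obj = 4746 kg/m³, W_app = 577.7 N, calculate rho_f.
Formula: W_{app} = mg\left(1 - \frac{\rho_f}{\rho_{obj}}\right)
Substituting knowns: 577.7 = 75.11·9.81·(1 − rho_f/4746)
Solving for rho_f: rho_f = 4746·(1 − 577.7/(75.11·9.81)) = 1025 kg/m³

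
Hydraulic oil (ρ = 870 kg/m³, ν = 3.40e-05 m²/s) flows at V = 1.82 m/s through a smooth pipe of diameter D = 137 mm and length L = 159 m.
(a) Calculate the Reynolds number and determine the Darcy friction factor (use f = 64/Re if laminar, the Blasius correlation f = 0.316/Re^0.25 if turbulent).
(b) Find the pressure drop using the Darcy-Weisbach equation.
(a) Re = V·D/ν = 1.82·0.137/3.40e-05 = 7333.5 → turbulent (Re > 4000); f = 0.316/Re^0.25 = 0.316/7333.5^0.25 = 0.034148
(b) Darcy-Weisbach: ΔP = f·(L/D)·½ρV²/1000 = 0.034148·(159/0.137)·½·870·1.82²/1000 = 57.1 kPa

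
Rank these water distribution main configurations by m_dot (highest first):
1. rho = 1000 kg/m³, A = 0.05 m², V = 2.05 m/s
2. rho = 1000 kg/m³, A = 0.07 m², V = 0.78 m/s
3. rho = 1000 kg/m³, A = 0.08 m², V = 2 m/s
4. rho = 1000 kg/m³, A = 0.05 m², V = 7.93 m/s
Case 1: m_dot = 102.5 kg/s
Case 2: m_dot = 54.6 kg/s
Case 3: m_dot = 160 kg/s
Case 4: m_dot = 396.5 kg/s
Ranking (highest first): 4, 3, 1, 2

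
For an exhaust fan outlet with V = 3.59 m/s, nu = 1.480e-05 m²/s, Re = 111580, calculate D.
Formula: Re = \frac{V D}{\nu}
Substituting knowns: 111580 = 3.59·D/1.480e-05
Solving for D: D = 111580·1.480e-05/3.59 = 0.46 m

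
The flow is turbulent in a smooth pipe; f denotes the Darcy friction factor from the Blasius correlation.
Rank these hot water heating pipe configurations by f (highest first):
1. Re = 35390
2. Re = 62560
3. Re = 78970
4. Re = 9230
Case 1: f = 0.02304
Case 2: f = 0.01998
Case 3: f = 0.01885
Case 4: f = 0.03224
Ranking (highest first): 4, 1, 2, 3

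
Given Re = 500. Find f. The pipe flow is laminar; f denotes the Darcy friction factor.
Formula: f = \frac{64}{Re}
f = 64/500 = 0.128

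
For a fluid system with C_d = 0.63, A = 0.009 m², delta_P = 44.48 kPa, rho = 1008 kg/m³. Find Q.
Formula: Q = C_d A \sqrt{\frac{2 \Delta P}{\rho}}
Q = 0.63·0.009·√(2·(44.48·1000)/1008)·1000 = 53.27 L/s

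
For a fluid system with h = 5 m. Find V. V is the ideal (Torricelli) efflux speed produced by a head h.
Formula: V = \sqrt{2 g h}
V = √(2·9.81·5) = 9.905 m/s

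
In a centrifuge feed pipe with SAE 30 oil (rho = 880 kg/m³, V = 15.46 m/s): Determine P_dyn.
Formula: P_{dyn} = \frac{1}{2} \rho V^2
P_dyn = 0.5·880·15.46²/1000 = 105.2 kPa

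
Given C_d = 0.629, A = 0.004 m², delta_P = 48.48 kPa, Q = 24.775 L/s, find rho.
Formula: Q = C_d A \sqrt{\frac{2 \Delta P}{\rho}}
Substituting knowns: 24.775 = 0.629·0.004·√(2·(48.48·1000)/rho)·1000
Solving for rho: rho = 2·(48.48·1000)/((24.775/1000)/(0.629·0.004))² = 1000 kg/m³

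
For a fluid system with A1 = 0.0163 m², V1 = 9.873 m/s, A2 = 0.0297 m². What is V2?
Formula: V_2 = \frac{A_1 V_1}{A_2}
V2 = 0.0163·9.873/0.0297 = 5.419 m/s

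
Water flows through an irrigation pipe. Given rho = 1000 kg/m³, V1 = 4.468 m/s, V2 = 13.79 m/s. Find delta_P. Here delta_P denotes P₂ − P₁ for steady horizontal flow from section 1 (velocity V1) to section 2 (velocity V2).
Formula: \Delta P = \frac{1}{2} \rho (V_1^2 - V_2^2)
delta_P = 0.5·1000·(4.468² − 13.79²)/1000 = -85.1 kPa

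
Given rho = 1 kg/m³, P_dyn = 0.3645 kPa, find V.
Formula: P_{dyn} = \frac{1}{2} \rho V^2
Substituting knowns: 0.3645 = 0.5·1·V²/1000
Solving for V: V = √(2·(0.3645·1000)/1) = 27 m/s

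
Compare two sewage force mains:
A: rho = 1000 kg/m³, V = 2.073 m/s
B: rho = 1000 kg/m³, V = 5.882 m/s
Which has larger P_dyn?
P_dyn(A) = 2.149 kPa, P_dyn(B) = 17.3 kPa. Answer: B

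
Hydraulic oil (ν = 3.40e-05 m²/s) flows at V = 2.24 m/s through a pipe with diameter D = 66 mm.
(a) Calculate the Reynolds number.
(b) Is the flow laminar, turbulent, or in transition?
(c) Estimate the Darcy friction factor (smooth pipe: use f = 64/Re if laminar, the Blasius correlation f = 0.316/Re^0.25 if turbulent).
(a) Re = V·D/ν = 2.24·0.066/3.40e-05 = 4348.2
(b) Flow regime: turbulent (Re > 4000)
(c) Friction factor: f = 0.316/Re^0.25 = 0.316/4348.2^0.25 = 0.03891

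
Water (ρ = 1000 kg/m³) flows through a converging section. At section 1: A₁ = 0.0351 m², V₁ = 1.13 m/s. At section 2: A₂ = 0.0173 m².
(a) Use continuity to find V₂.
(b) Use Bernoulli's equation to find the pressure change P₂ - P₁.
(a) Continuity: A₁V₁=A₂V₂ -> V₂=A₁V₁/A₂=0.0351*1.13/0.0173=2.29 m/s
(b) Bernoulli: P₂-P₁=0.5*rho*(V₁^2-V₂^2)/1000=0.5*1000*(1.13^2-2.29^2)/1000=-1.984 kPa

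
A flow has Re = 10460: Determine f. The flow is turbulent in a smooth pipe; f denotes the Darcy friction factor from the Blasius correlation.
Formula: f = \frac{0.316}{Re^{0.25}}
f = 0.316/10460^0.25 = 0.03125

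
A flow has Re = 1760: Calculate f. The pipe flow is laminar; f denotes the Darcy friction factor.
Formula: f = \frac{64}{Re}
f = 64/1760 = 0.03636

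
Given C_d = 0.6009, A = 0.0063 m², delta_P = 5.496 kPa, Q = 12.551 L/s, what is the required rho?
Formula: Q = C_d A \sqrt{\frac{2 \Delta P}{\rho}}
Substituting knowns: 12.551 = 0.6009·0.0063·√(2·(5.496·1000)/rho)·1000
Solving for rho: rho = 2·(5.496·1000)/((12.551/1000)/(0.6009·0.0063))² = 1000 kg/m³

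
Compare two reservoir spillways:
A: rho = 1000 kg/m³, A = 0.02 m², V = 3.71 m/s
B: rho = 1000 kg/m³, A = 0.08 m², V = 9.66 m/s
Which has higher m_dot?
m_dot(A) = 74.2 kg/s, m_dot(B) = 772.8 kg/s. Answer: B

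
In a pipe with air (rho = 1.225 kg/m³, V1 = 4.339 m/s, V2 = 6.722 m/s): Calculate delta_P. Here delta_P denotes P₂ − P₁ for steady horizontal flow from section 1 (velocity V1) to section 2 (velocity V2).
Formula: \Delta P = \frac{1}{2} \rho (V_1^2 - V_2^2)
delta_P = 0.5·1.225·(4.339² − 6.722²)/1000 = -0.01614 kPa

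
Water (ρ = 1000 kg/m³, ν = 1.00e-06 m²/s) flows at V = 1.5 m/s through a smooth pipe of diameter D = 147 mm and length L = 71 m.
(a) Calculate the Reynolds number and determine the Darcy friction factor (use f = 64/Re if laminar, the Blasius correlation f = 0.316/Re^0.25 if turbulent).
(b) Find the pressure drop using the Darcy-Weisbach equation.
(a) Re = V·D/ν = 1.5·0.147/1.00e-06 = 220500 → turbulent (Re > 4000); f = 0.316/Re^0.25 = 0.316/220500^0.25 = 0.014583 (Blasius is strictly valid for Re ≲ 1e5; used here as the smooth-pipe estimate the problem specifies)
(b) Darcy-Weisbach: ΔP = f·(L/D)·½ρV²/1000 = 0.014583·(71/0.147)·½·1000·1.5²/1000 = 7.924 kPa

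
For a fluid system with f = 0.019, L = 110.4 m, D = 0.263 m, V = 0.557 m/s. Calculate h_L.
Formula: h_L = f \frac{L}{D} \frac{V^2}{2g}
h_L = 0.019·(110.4/0.263)·0.557²/(2·9.81) = 0.1261 m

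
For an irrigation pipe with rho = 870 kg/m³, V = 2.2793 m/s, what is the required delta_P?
Formula: V = \sqrt{\frac{2 \Delta P}{\rho}}
Substituting knowns: 2.2793 = √(2·(delta_P·1000)/870)
Solving for delta_P: delta_P = 2.2793²·870/2/1000 = 2.26 kPa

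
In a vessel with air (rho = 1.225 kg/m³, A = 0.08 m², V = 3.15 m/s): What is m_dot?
Formula: \dot{m} = \rho A V
m_dot = 1.225·0.08·3.15 = 0.3087 kg/s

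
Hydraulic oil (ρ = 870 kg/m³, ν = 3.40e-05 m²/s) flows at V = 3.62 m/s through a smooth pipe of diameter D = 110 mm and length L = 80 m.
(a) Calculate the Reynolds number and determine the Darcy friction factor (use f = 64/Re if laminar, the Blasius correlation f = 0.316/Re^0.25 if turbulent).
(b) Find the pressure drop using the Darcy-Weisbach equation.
(a) Re = V·D/ν = 3.62·0.11/3.40e-05 = 11712 → turbulent (Re > 4000); f = 0.316/Re^0.25 = 0.316/11712^0.25 = 0.030376
(b) Darcy-Weisbach: ΔP = f·(L/D)·½ρV²/1000 = 0.030376·(80/0.110)·½·870·3.62²/1000 = 125.9 kPa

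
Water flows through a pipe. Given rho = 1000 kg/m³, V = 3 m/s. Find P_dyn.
Formula: P_{dyn} = \frac{1}{2} \rho V^2
P_dyn = 0.5·1000·3²/1000 = 4.5 kPa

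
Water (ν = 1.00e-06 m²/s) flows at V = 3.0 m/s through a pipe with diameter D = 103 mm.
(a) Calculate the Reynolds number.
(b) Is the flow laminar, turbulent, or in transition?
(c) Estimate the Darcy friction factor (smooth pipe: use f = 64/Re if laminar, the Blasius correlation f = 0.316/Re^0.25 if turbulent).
(a) Re = V·D/ν = 3.0·0.103/1.00e-06 = 309000
(b) Flow regime: turbulent (Re > 4000)
(c) Friction factor: f = 0.316/Re^0.25 = 0.316/309000^0.25 = 0.0134 (Blasius is strictly valid for Re ≲ 1e5; used here as the smooth-pipe estimate the problem specifies)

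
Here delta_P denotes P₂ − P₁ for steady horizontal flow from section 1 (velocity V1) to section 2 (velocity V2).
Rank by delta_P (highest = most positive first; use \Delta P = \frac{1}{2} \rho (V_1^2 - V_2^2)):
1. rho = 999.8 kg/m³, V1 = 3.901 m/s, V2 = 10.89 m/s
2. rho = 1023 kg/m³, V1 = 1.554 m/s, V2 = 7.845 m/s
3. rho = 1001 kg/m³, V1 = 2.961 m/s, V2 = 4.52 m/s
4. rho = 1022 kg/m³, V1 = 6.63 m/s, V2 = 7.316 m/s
Case 1: delta_P = -51.68 kPa
Case 2: delta_P = -30.24 kPa
Case 3: delta_P = -5.837 kPa
Case 4: delta_P = -4.889 kPa
Ranking (highest first): 4, 3, 2, 1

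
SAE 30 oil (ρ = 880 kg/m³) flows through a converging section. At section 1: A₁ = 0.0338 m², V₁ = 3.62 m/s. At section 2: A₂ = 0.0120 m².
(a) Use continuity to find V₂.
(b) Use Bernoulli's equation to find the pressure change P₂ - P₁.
(a) Continuity: A₁V₁=A₂V₂ -> V₂=A₁V₁/A₂=0.0338*3.62/0.0120=10.20 m/s
(b) Bernoulli: P₂-P₁=0.5*rho*(V₁^2-V₂^2)/1000=0.5*880*(3.62^2-10.20^2)/1000=-40.01 kPa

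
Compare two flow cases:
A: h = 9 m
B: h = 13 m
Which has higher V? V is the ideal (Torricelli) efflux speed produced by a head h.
V(A) = 13.29 m/s, V(B) = 15.97 m/s. Answer: B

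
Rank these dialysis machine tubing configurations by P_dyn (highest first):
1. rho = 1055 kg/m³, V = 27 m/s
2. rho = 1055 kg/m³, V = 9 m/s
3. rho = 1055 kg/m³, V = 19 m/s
Case 1: P_dyn = 384.5 kPa
Case 2: P_dyn = 42.73 kPa
Case 3: P_dyn = 190.4 kPa
Ranking (highest first): 1, 3, 2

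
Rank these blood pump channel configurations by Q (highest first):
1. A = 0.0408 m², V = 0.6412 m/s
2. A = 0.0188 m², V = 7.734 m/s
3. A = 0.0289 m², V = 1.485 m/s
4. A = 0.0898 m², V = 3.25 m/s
Case 1: Q = 26.16 L/s
Case 2: Q = 145.4 L/s
Case 3: Q = 42.92 L/s
Case 4: Q = 291.9 L/s
Ranking (highest first): 4, 2, 3, 1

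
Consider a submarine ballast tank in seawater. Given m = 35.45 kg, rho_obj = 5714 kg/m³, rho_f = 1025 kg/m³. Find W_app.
Formula: W_{app} = mg\left(1 - \frac{\rho_f}{\rho_{obj}}\right)
W_app = 35.45·9.81·(1 − 1025/5714) = 285.4 N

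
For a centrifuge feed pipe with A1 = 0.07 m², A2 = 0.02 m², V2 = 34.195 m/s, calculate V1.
Formula: V_2 = \frac{A_1 V_1}{A_2}
Substituting knowns: 34.195 = 0.07·V1/0.02
Solving for V1: V1 = 34.195·0.02/0.07 = 9.77 m/s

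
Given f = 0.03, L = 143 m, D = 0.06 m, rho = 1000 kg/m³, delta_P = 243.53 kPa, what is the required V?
Formula: \Delta P = f \frac{L}{D} \frac{\rho V^2}{2}
Substituting knowns: 243.53 = 0.03·(143/0.06)·0.5·1000·V²/1000
Solving for V: V = √((243.53·1000)/(0.03·(143/0.06)·0.5·1000)) = 2.61 m/s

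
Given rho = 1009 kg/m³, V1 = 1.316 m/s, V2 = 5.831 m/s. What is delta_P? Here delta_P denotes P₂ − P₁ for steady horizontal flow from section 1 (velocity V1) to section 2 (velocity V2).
Formula: \Delta P = \frac{1}{2} \rho (V_1^2 - V_2^2)
delta_P = 0.5·1009·(1.316² − 5.831²)/1000 = -16.28 kPa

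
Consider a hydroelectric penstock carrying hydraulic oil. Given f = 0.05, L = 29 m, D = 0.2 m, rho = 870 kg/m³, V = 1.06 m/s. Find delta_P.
Formula: \Delta P = f \frac{L}{D} \frac{\rho V^2}{2}
delta_P = 0.05·(29/0.2)·0.5·870·1.06²/1000 = 3.544 kPa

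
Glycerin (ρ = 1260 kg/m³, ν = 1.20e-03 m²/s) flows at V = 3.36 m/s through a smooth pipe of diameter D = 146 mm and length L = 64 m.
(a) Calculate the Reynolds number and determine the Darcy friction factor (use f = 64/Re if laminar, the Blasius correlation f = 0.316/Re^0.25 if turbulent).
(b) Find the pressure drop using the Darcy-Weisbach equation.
(a) Re = V·D/ν = 3.36·0.146/1.20e-03 = 408.8 → laminar (Re < 2300); f = 64/Re = 64/408.8 = 0.15656
(b) Darcy-Weisbach: ΔP = f·(L/D)·½ρV²/1000 = 0.15656·(64/0.146)·½·1260·3.36²/1000 = 488.1 kPa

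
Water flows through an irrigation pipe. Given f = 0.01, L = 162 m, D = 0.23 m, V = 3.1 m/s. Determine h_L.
Formula: h_L = f \frac{L}{D} \frac{V^2}{2g}
h_L = 0.01·(162/0.23)·3.1²/(2·9.81) = 3.45 m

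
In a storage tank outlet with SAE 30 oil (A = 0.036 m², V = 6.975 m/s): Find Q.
Formula: Q = A V
Q = 0.036·6.975·1000 = 251.1 L/s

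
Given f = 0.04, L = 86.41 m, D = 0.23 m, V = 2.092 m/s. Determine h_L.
Formula: h_L = f \frac{L}{D} \frac{V^2}{2g}
h_L = 0.04·(86.41/0.23)·2.092²/(2·9.81) = 3.352 m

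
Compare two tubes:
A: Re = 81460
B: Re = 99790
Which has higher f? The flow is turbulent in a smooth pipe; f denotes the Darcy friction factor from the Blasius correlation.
f(A) = 0.0187, f(B) = 0.01778. Answer: A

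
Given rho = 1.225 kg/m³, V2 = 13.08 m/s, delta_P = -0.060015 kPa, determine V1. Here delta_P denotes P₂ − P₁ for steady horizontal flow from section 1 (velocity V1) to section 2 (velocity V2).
Formula: \Delta P = \frac{1}{2} \rho (V_1^2 - V_2^2)
Substituting knowns: -0.060015 = 0.5·1.225·(V1² − 13.08²)/1000
Solving for V1: V1 = √(13.08² + 2·(-0.060015·1000)/1.225) = 8.55 m/s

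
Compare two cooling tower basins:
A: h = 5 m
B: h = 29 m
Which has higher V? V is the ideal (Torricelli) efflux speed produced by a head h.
V(A) = 9.905 m/s, V(B) = 23.85 m/s. Answer: B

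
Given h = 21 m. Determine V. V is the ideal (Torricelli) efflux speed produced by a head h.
Formula: V = \sqrt{2 g h}
V = √(2·9.81·21) = 20.3 m/s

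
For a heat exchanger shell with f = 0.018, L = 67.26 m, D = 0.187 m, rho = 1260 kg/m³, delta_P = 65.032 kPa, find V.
Formula: \Delta P = f \frac{L}{D} \frac{\rho V^2}{2}
Substituting knowns: 65.032 = 0.018·(67.26/0.187)·0.5·1260·V²/1000
Solving for V: V = √((65.032·1000)/(0.018·(67.26/0.187)·0.5·1260)) = 3.993 m/s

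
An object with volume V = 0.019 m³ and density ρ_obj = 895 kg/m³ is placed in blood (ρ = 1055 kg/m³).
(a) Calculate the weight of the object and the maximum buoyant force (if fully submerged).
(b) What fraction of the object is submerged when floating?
(a) W=rho_obj*g*V=895*9.81*0.019=166.8 N; F_B(max)=rho*g*V=1055*9.81*0.019=196.6 N
(b) Floating fraction=rho_obj/rho=895/1055=0.848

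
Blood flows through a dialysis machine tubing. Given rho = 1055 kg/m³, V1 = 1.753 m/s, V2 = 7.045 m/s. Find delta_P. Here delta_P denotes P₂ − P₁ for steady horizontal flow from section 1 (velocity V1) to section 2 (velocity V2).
Formula: \Delta P = \frac{1}{2} \rho (V_1^2 - V_2^2)
delta_P = 0.5·1055·(1.753² − 7.045²)/1000 = -24.56 kPa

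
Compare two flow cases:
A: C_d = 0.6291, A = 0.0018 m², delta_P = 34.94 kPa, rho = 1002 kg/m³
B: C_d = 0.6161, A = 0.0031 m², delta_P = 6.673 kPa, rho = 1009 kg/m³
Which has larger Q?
Q(A) = 9.457 L/s, Q(B) = 6.946 L/s. Answer: A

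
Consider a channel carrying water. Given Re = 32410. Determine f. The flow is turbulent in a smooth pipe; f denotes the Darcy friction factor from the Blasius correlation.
Formula: f = \frac{0.316}{Re^{0.25}}
f = 0.316/32410^0.25 = 0.02355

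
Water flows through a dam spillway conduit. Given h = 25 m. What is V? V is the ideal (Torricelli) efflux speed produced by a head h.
Formula: V = \sqrt{2 g h}
V = √(2·9.81·25) = 22.15 m/s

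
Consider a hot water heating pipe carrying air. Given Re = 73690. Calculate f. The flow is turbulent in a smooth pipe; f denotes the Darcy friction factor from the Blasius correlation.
Formula: f = \frac{0.316}{Re^{0.25}}
f = 0.316/73690^0.25 = 0.01918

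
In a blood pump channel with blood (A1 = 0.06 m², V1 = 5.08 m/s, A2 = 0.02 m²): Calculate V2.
Formula: V_2 = \frac{A_1 V_1}{A_2}
V2 = 0.06·5.08/0.02 = 15.24 m/s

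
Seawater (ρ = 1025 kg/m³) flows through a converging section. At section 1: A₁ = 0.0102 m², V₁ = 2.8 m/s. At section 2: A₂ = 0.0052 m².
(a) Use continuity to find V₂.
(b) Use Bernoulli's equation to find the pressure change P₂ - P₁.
(a) Continuity: A₁V₁=A₂V₂ -> V₂=A₁V₁/A₂=0.0102*2.8/0.0052=5.49 m/s
(b) Bernoulli: P₂-P₁=0.5*rho*(V₁^2-V₂^2)/1000=0.5*1025*(2.8^2-5.49^2)/1000=-11.43 kPa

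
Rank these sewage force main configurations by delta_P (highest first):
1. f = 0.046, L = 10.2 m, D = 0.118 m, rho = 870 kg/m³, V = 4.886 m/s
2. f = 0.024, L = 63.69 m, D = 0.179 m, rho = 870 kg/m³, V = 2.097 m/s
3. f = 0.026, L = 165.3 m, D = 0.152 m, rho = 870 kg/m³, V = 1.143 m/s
Case 1: delta_P = 41.29 kPa
Case 2: delta_P = 16.33 kPa
Case 3: delta_P = 16.07 kPa
Ranking (highest first): 1, 2, 3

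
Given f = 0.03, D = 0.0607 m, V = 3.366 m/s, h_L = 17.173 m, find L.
Formula: h_L = f \frac{L}{D} \frac{V^2}{2g}
Substituting knowns: 17.173 = 0.03·(L/0.0607)·3.366²/(2·9.81)
Solving for L: L = 17.173·2·9.81·0.0607/(0.03·3.366²) = 60.17 m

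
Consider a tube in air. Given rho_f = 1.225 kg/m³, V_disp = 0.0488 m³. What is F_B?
Formula: F_B = \rho_f g V_{disp}
F_B = 1.225·9.81·0.0488 = 0.5864 N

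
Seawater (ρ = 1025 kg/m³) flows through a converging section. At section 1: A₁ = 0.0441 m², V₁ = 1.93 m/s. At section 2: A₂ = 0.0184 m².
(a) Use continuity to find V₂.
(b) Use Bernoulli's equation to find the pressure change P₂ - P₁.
(a) Continuity: A₁V₁=A₂V₂ -> V₂=A₁V₁/A₂=0.0441*1.93/0.0184=4.63 m/s
(b) Bernoulli: P₂-P₁=0.5*rho*(V₁^2-V₂^2)/1000=0.5*1025*(1.93^2-4.63^2)/1000=-9.077 kPa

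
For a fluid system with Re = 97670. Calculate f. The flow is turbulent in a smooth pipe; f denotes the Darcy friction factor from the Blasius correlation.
Formula: f = \frac{0.316}{Re^{0.25}}
f = 0.316/97670^0.25 = 0.01788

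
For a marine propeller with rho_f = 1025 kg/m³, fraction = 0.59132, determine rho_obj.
Formula: f_{sub} = \frac{\rho_{obj}}{\rho_f}
Substituting knowns: 0.59132 = rho_obj/1025
Solving for rho_obj: rho_obj = 0.59132·1025 = 606.1 kg/m³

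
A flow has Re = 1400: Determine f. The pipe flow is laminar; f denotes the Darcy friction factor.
Formula: f = \frac{64}{Re}
f = 64/1400 = 0.04571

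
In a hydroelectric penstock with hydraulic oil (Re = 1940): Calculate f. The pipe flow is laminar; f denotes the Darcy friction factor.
Formula: f = \frac{64}{Re}
f = 64/1940 = 0.03299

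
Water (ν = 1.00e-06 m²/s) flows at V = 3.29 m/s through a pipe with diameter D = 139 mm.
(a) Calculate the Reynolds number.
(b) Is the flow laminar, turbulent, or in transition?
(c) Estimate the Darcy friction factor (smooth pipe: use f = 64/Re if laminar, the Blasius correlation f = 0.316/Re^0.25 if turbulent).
(a) Re = V·D/ν = 3.29·0.139/1.00e-06 = 457310
(b) Flow regime: turbulent (Re > 4000)
(c) Friction factor: f = 0.316/Re^0.25 = 0.316/457310^0.25 = 0.01215 (Blasius is strictly valid for Re ≲ 1e5; used here as the smooth-pipe estimate the problem specifies)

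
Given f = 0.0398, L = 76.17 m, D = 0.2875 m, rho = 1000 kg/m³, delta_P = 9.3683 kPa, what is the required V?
Formula: \Delta P = f \frac{L}{D} \frac{\rho V^2}{2}
Substituting knowns: 9.3683 = 0.0398·(76.17/0.2875)·0.5·1000·V²/1000
Solving for V: V = √((9.3683·1000)/(0.0398·(76.17/0.2875)·0.5·1000)) = 1.333 m/s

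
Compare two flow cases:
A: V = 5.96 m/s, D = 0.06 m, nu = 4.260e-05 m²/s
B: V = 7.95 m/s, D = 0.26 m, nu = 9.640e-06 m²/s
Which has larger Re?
Re(A) = 8394, Re(B) = 214419. Answer: B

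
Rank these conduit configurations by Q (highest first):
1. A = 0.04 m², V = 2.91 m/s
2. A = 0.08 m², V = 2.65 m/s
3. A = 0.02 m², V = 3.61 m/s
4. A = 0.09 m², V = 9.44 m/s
Case 1: Q = 116.4 L/s
Case 2: Q = 212 L/s
Case 3: Q = 72.2 L/s
Case 4: Q = 849.6 L/s
Ranking (highest first): 4, 2, 1, 3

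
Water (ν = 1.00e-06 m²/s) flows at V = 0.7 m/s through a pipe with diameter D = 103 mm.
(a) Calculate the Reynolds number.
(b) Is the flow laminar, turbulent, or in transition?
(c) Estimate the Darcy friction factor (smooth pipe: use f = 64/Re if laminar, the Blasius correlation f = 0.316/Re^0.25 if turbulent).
(a) Re = V·D/ν = 0.7·0.103/1.00e-06 = 72100
(b) Flow regime: turbulent (Re > 4000)
(c) Friction factor: f = 0.316/Re^0.25 = 0.316/72100^0.25 = 0.01928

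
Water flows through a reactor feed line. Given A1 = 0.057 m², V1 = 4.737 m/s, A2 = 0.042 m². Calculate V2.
Formula: V_2 = \frac{A_1 V_1}{A_2}
V2 = 0.057·4.737/0.042 = 6.429 m/s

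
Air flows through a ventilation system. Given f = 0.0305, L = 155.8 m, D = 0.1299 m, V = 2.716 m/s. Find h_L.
Formula: h_L = f \frac{L}{D} \frac{V^2}{2g}
h_L = 0.0305·(155.8/0.1299)·2.716²/(2·9.81) = 13.75 m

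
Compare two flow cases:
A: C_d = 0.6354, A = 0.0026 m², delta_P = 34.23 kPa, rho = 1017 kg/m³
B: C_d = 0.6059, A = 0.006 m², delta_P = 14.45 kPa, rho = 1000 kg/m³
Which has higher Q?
Q(A) = 13.55 L/s, Q(B) = 19.54 L/s. Answer: B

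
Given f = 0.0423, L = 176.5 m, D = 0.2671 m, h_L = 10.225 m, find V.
Formula: h_L = f \frac{L}{D} \frac{V^2}{2g}
Substituting knowns: 10.225 = 0.0423·(176.5/0.2671)·V²/(2·9.81)
Solving for V: V = √(10.225·2·9.81/(0.0423·(176.5/0.2671))) = 2.679 m/s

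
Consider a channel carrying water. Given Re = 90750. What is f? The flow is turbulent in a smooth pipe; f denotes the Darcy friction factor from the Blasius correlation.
Formula: f = \frac{0.316}{Re^{0.25}}
f = 0.316/90750^0.25 = 0.01821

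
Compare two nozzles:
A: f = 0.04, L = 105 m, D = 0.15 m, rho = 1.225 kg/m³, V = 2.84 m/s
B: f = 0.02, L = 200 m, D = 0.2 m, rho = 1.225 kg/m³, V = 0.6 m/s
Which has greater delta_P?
delta_P(A) = 0.1383 kPa, delta_P(B) = 0.00441 kPa. Answer: A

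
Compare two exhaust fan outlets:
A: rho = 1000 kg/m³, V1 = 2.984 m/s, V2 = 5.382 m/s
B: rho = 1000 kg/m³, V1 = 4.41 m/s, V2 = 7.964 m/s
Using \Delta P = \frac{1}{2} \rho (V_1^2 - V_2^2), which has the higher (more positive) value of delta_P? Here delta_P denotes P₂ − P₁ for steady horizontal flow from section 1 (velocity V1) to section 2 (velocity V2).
delta_P(A) = -10.03 kPa, delta_P(B) = -21.99 kPa. Answer: A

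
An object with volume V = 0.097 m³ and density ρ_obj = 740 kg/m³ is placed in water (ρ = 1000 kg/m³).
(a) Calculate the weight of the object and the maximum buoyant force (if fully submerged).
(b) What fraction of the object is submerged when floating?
(a) W=rho_obj*g*V=740*9.81*0.097=704.2 N; F_B(max)=rho*g*V=1000*9.81*0.097=951.6 N
(b) Floating fraction=rho_obj/rho=740/1000=0.740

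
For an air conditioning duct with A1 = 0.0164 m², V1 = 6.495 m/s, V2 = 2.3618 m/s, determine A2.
Formula: V_2 = \frac{A_1 V_1}{A_2}
Substituting knowns: 2.3618 = 0.0164·6.495/A2
Solving for A2: A2 = 0.0164·6.495/2.3618 = 0.0451 m²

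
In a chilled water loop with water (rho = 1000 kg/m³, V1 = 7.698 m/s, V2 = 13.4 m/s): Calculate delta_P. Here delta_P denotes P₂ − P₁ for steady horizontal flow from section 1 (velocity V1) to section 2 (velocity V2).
Formula: \Delta P = \frac{1}{2} \rho (V_1^2 - V_2^2)
delta_P = 0.5·1000·(7.698² − 13.4²)/1000 = -60.15 kPa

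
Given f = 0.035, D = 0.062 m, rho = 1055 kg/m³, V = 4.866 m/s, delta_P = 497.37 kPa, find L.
Formula: \Delta P = f \frac{L}{D} \frac{\rho V^2}{2}
Substituting knowns: 497.37 = 0.035·(L/0.062)·0.5·1055·4.866²/1000
Solving for L: L = (497.37·1000)·0.062/(0.035·0.5·1055·4.866²) = 70.54 m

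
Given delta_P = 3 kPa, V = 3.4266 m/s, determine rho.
Formula: V = \sqrt{\frac{2 \Delta P}{\rho}}
Substituting knowns: 3.4266 = √(2·(3·1000)/rho)
Solving for rho: rho = 2·(3·1000)/3.4266² = 511 kg/m³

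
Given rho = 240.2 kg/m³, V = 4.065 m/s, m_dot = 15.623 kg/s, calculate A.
Formula: \dot{m} = \rho A V
Substituting knowns: 15.623 = 240.2·A·4.065
Solving for A: A = 15.623/(240.2·4.065) = 0.016 m²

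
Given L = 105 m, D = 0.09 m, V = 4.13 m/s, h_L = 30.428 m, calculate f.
Formula: h_L = f \frac{L}{D} \frac{V^2}{2g}
Substituting knowns: 30.428 = f·(105/0.09)·4.13²/(2·9.81)
Solving for f: f = 30.428·2·9.81/((105/0.09)·4.13²) = 0.03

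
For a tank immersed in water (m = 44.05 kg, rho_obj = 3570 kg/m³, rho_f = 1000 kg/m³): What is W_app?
Formula: W_{app} = mg\left(1 - \frac{\rho_f}{\rho_{obj}}\right)
W_app = 44.05·9.81·(1 − 1000/3570) = 311.1 N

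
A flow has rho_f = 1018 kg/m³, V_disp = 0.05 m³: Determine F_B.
Formula: F_B = \rho_f g V_{disp}
F_B = 1018·9.81·0.05 = 499.3 N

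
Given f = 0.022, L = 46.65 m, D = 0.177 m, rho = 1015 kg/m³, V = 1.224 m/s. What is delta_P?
Formula: \Delta P = f \frac{L}{D} \frac{\rho V^2}{2}
delta_P = 0.022·(46.65/0.177)·0.5·1015·1.224²/1000 = 4.409 kPa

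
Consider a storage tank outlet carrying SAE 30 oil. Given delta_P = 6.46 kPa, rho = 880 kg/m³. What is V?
Formula: V = \sqrt{\frac{2 \Delta P}{\rho}}
V = √(2·(6.46·1000)/880) = 3.832 m/s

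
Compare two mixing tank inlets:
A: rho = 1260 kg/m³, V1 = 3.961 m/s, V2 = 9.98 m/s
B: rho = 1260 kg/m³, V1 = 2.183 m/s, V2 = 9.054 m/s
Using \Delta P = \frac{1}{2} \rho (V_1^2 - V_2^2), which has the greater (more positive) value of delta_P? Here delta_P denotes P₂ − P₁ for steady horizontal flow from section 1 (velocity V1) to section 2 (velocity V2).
delta_P(A) = -52.86 kPa, delta_P(B) = -48.64 kPa. Answer: B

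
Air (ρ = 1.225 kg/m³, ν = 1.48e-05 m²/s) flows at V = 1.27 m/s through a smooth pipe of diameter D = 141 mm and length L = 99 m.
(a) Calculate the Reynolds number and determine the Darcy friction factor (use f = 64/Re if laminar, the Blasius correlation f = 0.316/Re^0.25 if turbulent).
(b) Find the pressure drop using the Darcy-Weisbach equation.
(a) Re = V·D/ν = 1.27·0.141/1.48e-05 = 12099 → turbulent (Re > 4000); f = 0.316/Re^0.25 = 0.316/12099^0.25 = 0.03013
(b) Darcy-Weisbach: ΔP = f·(L/D)·½ρV²/1000 = 0.03013·(99/0.141)·½·1.225·1.27²/1000 = 0.0209 kPa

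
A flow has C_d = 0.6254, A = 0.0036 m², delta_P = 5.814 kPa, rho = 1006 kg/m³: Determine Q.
Formula: Q = C_d A \sqrt{\frac{2 \Delta P}{\rho}}
Q = 0.6254·0.0036·√(2·(5.814·1000)/1006)·1000 = 7.654 L/s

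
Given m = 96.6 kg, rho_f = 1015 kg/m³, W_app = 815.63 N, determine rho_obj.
Formula: W_{app} = mg\left(1 - \frac{\rho_f}{\rho_{obj}}\right)
Substituting knowns: 815.63 = 96.6·9.81·(1 − 1015/rho_obj)
Solving for rho_obj: rho_obj = 1015/(1 − 815.63/(96.6·9.81)) = 7286 kg/m³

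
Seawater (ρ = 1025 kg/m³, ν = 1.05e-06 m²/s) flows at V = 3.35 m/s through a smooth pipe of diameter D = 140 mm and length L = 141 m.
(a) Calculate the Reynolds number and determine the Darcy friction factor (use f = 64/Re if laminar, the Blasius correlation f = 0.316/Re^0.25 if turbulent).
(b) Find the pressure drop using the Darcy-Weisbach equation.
(a) Re = V·D/ν = 3.35·0.14/1.05e-06 = 446670 → turbulent (Re > 4000); f = 0.316/Re^0.25 = 0.316/446670^0.25 = 0.012223 (Blasius is strictly valid for Re ≲ 1e5; used here as the smooth-pipe estimate the problem specifies)
(b) Darcy-Weisbach: ΔP = f·(L/D)·½ρV²/1000 = 0.012223·(141/0.140)·½·1025·3.35²/1000 = 70.8 kPa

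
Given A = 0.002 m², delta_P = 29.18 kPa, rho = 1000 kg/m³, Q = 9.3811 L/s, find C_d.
Formula: Q = C_d A \sqrt{\frac{2 \Delta P}{\rho}}
Substituting knowns: 9.3811 = C_d·0.002·√(2·(29.18·1000)/1000)·1000
Solving for C_d: C_d = (9.3811/1000)/(0.002·√(2·(29.18·1000)/1000)) = 0.614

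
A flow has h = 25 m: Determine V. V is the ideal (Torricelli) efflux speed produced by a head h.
Formula: V = \sqrt{2 g h}
V = √(2·9.81·25) = 22.15 m/s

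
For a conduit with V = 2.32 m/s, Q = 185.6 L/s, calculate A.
Formula: Q = A V
Substituting knowns: 185.6 = A·2.32·1000
Solving for A: A = (185.6/1000)/2.32 = 0.08 m²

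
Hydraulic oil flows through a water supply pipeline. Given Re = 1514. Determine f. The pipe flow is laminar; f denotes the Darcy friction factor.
Formula: f = \frac{64}{Re}
f = 64/1514 = 0.04227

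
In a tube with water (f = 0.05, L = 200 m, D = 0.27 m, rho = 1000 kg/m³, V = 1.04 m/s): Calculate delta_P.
Formula: \Delta P = f \frac{L}{D} \frac{\rho V^2}{2}
delta_P = 0.05·(200/0.27)·0.5·1000·1.04²/1000 = 20.03 kPa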